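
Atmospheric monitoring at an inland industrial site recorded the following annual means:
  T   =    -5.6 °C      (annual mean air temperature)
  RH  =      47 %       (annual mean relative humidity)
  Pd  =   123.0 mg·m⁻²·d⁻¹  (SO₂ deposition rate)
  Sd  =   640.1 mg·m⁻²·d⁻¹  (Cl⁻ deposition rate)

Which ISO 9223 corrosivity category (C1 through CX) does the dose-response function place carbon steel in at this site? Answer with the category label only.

carbon steel: temperature factor f = +0.150·(-15.6) = -2.3400
  SO₂ term: 1.77·123.0^0.52·exp(0.02·47-2.3400) = 5.33
  Sd branch = 0.102·Sd^0.62·e^(0.033·RH+0.04·T) = 21.12 μm/a
  sum: 5.33 + 21.12 → r_corr = 26.45 μm/a
ISO 9223 Table 2 (carbon steel): 25 < 26.5 ≤ 50 μm/a ⇒ C3

C3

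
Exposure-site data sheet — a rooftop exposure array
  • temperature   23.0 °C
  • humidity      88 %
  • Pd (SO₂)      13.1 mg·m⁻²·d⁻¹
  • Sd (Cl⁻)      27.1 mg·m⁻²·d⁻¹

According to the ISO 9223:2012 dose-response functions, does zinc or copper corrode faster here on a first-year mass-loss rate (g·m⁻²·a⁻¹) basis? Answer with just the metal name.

copper

zinc: temperature factor f = -0.071·(13.0) = -0.9230
  SO₂ term: 0.0129·13.1^0.44·exp(0.046·88-0.9230) = 0.9107
  Cl⁻ term: 0.0175·27.1^0.57·exp(0.008·88+0.085·23.0) = 1.639
  r_corr = 0.9107 + 1.639 = 2.55 μm/a
  mass loss = 2.55 μm/a × 7.14 g/cm³ = 18.21 g·m⁻²·a⁻¹
copper: temperature factor f = -0.080·(13.0) = -1.0400
  SO₂ term: 0.0053·13.1^0.26·exp(0.059·88-1.0400) = 0.6576
  Sd branch = 0.01025·Sd^0.27·e^(0.036·RH+0.049·T) = 1.832 μm/a
  sum: 0.6576 + 1.832 → r_corr = 2.49 μm/a
  mass loss = 2.49 μm/a × 8.96 g/cm³ = 22.31 g·m⁻²·a⁻¹
Ordering by g·m⁻²·a⁻¹: copper (22.3) > zinc (18.2)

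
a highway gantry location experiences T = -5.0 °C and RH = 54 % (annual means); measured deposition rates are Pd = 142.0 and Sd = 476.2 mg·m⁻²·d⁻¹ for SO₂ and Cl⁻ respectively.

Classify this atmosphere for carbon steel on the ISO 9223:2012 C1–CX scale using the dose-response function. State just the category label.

C3

carbon steel: f(T) = +0.150·(T−10) [T≤10 °C] = -2.2500
  Pd branch = 1.77·Pd^0.52·e^(0.02·RH+f) = 7.228 μm/a
  Cl⁻ term: 0.102·476.2^0.62·exp(0.033·54+0.04·-5.0) = 22.69
  r_corr = 7.228 + 22.69 = 29.92 μm/a
ISO 9223 Table 2 (carbon steel): 25 < 29.9 ≤ 50 μm/a ⇒ C3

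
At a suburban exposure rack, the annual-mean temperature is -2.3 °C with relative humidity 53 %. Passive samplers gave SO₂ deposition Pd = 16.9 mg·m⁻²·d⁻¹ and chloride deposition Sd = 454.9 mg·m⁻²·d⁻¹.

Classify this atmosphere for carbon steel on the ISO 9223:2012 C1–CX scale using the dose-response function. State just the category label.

carbon steel: temperature factor f = +0.150·(-12.3) = -1.8450
  sulphur-dioxide contribution → 3.512 μm/a
  chloride contribution → 23.78 μm/a
  total first-year rate 27.29 μm/a
Category bounds: 25…50 μm/a bracket r_corr ⇒ C3

C3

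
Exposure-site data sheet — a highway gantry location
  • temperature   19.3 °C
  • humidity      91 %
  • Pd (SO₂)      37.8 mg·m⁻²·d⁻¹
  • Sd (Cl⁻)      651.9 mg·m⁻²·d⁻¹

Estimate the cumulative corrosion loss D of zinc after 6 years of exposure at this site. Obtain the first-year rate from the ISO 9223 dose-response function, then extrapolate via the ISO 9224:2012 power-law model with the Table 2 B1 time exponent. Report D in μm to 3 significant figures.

zinc: temperature factor f = -0.071·(9.3) = -0.6603
  Pd branch = 0.0129·Pd^0.44·e^(0.046·RH+f) = 2.167 μm/a
  Sd branch = 0.0175·Sd^0.57·e^(0.008·RH+0.085·T) = 7.512 μm/a
  r_corr = 2.167 + 7.512 = 9.679 μm/a
Power-law: D(6) = r_corr · 6^0.813
  D(6) = 9.679 × 6^0.813 = 9.679 × 4.292 = 41.54 μm

D(6) = 41.5 μm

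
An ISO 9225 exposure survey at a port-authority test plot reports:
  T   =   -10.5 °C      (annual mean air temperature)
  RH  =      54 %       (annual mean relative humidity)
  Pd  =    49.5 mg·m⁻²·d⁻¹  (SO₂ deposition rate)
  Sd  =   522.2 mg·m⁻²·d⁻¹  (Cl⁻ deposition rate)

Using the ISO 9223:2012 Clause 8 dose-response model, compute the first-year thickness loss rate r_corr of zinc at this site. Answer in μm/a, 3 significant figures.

r_corr = 0.786 μm/a

zinc: T≤10 °C ⇒ hinge +0.038·(-10.5−10) = -0.7790
  SO₂ term: 0.0129·49.5^0.44·exp(0.046·54-0.7790) = 0.3951
  Sd branch = 0.0175·Sd^0.57·e^(0.008·RH+0.085·T) = 0.391 μm/a
  sum: 0.3951 + 0.391 → r_corr = 0.7861 μm/a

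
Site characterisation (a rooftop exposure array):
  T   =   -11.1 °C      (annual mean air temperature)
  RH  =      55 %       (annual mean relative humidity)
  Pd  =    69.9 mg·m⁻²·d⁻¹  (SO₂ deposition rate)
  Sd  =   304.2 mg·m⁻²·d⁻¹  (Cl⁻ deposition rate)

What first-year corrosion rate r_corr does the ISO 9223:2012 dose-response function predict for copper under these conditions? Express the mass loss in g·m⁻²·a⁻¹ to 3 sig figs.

copper: f(T) = +0.126·(T−10) [T≤10 °C] = -2.6586
  SO₂ term: 0.0053·69.9^0.26·exp(0.059·55-2.6586) = 0.02874
  Cl⁻ term: 0.01025·304.2^0.27·exp(0.036·55+0.049·-11.1) = 0.2018
  r_corr = 0.02874 + 0.2018 = 0.2305 μm/a
Convert to mass loss: 0.2305 μm/a × 8.96 g/cm³ = 2.065 g·m⁻²·a⁻¹

r_corr = 2.07 g·m⁻²·a⁻¹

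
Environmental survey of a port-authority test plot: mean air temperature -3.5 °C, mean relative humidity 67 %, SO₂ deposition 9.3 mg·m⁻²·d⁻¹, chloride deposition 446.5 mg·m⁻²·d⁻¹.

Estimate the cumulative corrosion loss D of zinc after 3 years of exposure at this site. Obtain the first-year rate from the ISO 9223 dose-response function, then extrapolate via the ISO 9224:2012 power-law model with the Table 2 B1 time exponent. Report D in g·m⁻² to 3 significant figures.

zinc: f(T) = +0.038·(T−10) [T≤10 °C] = -0.5130
  Pd branch = 0.0129·Pd^0.44·e^(0.046·RH+f) = 0.4492 μm/a
  Cl⁻ term: 0.0175·446.5^0.57·exp(0.008·67+0.085·-3.5) = 0.7195
  sum: 0.4492 + 0.7195 → r_corr = 1.169 μm/a
ISO 9224: D(t) = r_corr · t^b with b = 0.813 (zinc, B1)
  D(3) = 1.169 × 3^0.813 = 1.169 × 2.443 = 2.855 μm
  Mass loss = 2.855 μm × 7.14 g/cm³ = 20.38 g·m⁻²

D(3) = 20.4 g·m⁻²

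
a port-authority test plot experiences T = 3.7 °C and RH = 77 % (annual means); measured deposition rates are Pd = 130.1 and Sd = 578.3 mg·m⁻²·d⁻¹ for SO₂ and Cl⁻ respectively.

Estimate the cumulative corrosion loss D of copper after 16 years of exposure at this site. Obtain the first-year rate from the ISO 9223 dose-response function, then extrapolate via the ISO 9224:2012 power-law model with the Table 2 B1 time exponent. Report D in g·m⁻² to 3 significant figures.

copper: temperature factor f = +0.126·(-6.3) = -0.7938
  sulphur-dioxide contribution → 0.7984 μm/a
  chloride contribution → 1.094 μm/a
  ⇒ r_corr(copper) = 1.893 μm/a
Long-term exponent b (ISO 9224 Table 2, B1) = 0.667
  D(16) = 1.893 × 16^0.667 = 1.893 × 6.355 = 12.03 μm
  Mass loss = 12.03 μm × 8.96 g/cm³ = 107.8 g·m⁻²

D(16) = 108 g·m⁻²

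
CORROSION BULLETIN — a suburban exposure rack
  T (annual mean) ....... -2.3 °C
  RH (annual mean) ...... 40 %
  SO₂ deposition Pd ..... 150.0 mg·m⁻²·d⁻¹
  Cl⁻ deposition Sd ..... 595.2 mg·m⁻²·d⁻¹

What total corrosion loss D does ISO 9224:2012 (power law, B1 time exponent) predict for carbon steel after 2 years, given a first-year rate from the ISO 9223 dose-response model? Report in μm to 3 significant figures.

carbon steel: T≤10 °C ⇒ hinge +0.150·(-2.3−10) = -1.8450
  SO₂ term: 1.77·150.0^0.52·exp(0.02·40-1.8450) = 8.428
  Cl⁻ term: 0.102·595.2^0.62·exp(0.033·40+0.04·-2.3) = 18.29
  r_corr = 8.428 + 18.29 = 26.72 μm/a
ISO 9224: D(t) = r_corr · t^b with b = 0.523 (carbon steel, B1)
  D(2) = 26.72 × 2^0.523 = 26.72 × 1.437 = 38.39 μm

D(2) = 38.4 μm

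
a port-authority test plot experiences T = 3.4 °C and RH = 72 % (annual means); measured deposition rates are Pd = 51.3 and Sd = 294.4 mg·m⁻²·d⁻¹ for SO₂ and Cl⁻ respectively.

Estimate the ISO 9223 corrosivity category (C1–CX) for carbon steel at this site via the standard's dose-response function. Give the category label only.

carbon steel: f(T) = +0.150·(T−10) [T≤10 °C] = -0.9900
  Pd branch = 1.77·Pd^0.52·e^(0.02·RH+f) = 21.51 μm/a
  Cl⁻ term: 0.102·294.4^0.62·exp(0.033·72+0.04·3.4) = 42.69
  r_corr = 21.51 + 42.69 = 64.2 μm/a
ISO 9223 Table 2 (carbon steel): 50 < 64.2 ≤ 80 μm/a ⇒ C4

C4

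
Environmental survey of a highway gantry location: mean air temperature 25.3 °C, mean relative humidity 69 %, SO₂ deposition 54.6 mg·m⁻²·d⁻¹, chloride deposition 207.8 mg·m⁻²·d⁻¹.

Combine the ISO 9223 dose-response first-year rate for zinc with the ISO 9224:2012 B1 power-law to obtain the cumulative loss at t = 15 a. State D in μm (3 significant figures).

D(15) = 54.9 μm

zinc: temperature factor f = -0.071·(15.3) = -1.0863
  sulphur-dioxide contribution → 0.6048 μm/a
  chloride contribution → 5.467 μm/a
  ⇒ r_corr(zinc) = 6.072 μm/a
ISO 9224: D(t) = r_corr · t^b with b = 0.813 (zinc, B1)
  D(15) = 6.072 × 15^0.813 = 6.072 × 9.04 = 54.89 μm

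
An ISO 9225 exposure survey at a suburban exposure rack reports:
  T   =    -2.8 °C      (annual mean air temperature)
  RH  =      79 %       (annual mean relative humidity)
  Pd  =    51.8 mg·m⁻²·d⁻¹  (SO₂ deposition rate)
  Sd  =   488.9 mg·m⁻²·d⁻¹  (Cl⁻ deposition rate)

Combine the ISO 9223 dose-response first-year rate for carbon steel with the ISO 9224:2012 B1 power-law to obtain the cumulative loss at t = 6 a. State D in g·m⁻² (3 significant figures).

D(6) = 1.35e+03 g·m⁻²

carbon steel: temperature factor f = +0.150·(-12.8) = -1.9200
  Pd branch = 1.77·Pd^0.52·e^(0.02·RH+f) = 9.812 μm/a
  Cl⁻ term: 0.102·488.9^0.62·exp(0.033·79+0.04·-2.8) = 57.48
  sum: 9.812 + 57.48 → r_corr = 67.29 μm/a
Long-term exponent b (ISO 9224 Table 2, B1) = 0.523
  D(6) = 67.29 × 6^0.523 = 67.29 × 2.553 = 171.8 μm
  Mass loss = 171.8 μm × 7.85 g/cm³ = 1348 g·m⁻²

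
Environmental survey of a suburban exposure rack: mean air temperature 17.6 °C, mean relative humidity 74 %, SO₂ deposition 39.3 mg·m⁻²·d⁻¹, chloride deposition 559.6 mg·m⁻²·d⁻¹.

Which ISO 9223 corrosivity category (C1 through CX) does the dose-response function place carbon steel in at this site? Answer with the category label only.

carbon steel: T>10 °C ⇒ hinge -0.054·(17.6−10) = -0.4104
  sulphur-dioxide contribution → 34.8 μm/a
  chloride contribution → 119.8 μm/a
  ⇒ r_corr(carbon steel) = 154.6 μm/a
155 μm/a falls in (80, 200] for carbon steel → category C5

C5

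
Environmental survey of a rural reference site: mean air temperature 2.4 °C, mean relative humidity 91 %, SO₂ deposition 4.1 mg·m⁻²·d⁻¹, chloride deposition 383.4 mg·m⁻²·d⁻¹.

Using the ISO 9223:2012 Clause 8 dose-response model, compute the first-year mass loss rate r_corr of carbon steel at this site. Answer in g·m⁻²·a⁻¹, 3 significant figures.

r_corr = 767 g·m⁻²·a⁻¹

carbon steel: temperature factor f = +0.150·(-7.6) = -1.1400
  Pd branch = 1.77·Pd^0.52·e^(0.02·RH+f) = 7.277 μm/a
  Cl⁻ term: 0.102·383.4^0.62·exp(0.033·91+0.04·2.4) = 90.44
  r_corr = 7.277 + 90.44 = 97.71 μm/a
Convert to mass loss: 97.71 μm/a × 7.85 g/cm³ = 767 g·m⁻²·a⁻¹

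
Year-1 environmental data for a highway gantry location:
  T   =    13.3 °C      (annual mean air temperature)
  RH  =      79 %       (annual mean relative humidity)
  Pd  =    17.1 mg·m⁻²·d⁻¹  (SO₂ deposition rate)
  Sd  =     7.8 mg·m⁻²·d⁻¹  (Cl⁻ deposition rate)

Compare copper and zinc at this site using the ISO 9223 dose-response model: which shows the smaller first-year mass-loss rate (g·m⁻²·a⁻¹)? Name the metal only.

copper: T>10 °C ⇒ hinge -0.080·(13.3−10) = -0.2640
  SO₂ term: 0.0053·17.1^0.26·exp(0.059·79-0.2640) = 0.9004
  Sd branch = 0.01025·Sd^0.27·e^(0.036·RH+0.049·T) = 0.5885 μm/a
  r_corr = 0.9004 + 0.5885 = 1.489 μm/a
  mass loss = 1.489 μm/a × 8.96 g/cm³ = 13.34 g·m⁻²·a⁻¹
zinc: f(T) = -0.071·(T−10) [T>10 °C] = -0.2343
  Pd branch = 0.0129·Pd^0.44·e^(0.046·RH+f) = 1.348 μm/a
  Cl⁻ term: 0.0175·7.8^0.57·exp(0.008·79+0.085·13.3) = 0.3288
  r_corr = 1.348 + 0.3288 = 1.676 μm/a
  mass loss = 1.676 μm/a × 7.14 g/cm³ = 11.97 g·m⁻²·a⁻¹
Ordering by g·m⁻²·a⁻¹: copper (13.3) > zinc (12)

zinc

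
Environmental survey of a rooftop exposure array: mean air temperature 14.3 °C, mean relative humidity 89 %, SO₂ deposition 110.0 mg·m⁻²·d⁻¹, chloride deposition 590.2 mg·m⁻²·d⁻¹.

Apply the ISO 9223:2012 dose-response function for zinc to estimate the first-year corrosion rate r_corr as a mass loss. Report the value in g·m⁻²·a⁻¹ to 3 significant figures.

r_corr = 64.8 g·m⁻²·a⁻¹

zinc: f(T) = -0.071·(T−10) [T>10 °C] = -0.3053
  sulphur-dioxide contribution → 4.51 μm/a
  chloride contribution → 4.567 μm/a
  total first-year rate 9.077 μm/a
Convert to mass loss: 9.077 μm/a × 7.14 g/cm³ = 64.81 g·m⁻²·a⁻¹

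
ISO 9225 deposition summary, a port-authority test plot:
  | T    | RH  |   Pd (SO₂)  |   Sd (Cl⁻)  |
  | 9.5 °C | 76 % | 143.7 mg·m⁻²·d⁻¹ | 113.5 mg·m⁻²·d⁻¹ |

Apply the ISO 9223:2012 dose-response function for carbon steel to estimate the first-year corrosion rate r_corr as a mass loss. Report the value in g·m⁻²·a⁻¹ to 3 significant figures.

r_corr = 1.05e+03 g·m⁻²·a⁻¹

carbon steel: T≤10 °C ⇒ hinge +0.150·(9.5−10) = -0.0750
  Pd branch = 1.77·Pd^0.52·e^(0.02·RH+f) = 99.4 μm/a
  Sd branch = 0.102·Sd^0.62·e^(0.033·RH+0.04·T) = 34.43 μm/a
  r_corr = 99.4 + 34.43 = 133.8 μm/a
Convert to mass loss: 133.8 μm/a × 7.85 g/cm³ = 1051 g·m⁻²·a⁻¹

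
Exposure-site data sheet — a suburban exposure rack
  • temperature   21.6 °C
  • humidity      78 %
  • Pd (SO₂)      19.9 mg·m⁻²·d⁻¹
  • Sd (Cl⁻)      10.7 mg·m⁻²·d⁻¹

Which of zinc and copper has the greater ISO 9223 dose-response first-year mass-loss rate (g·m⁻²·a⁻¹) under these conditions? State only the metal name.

copper

zinc: f(T) = -0.071·(T−10) [T>10 °C] = -0.8236
  Pd branch = 0.0129·Pd^0.44·e^(0.046·RH+f) = 0.7632 μm/a
  Sd branch = 0.0175·Sd^0.57·e^(0.008·RH+0.085·T) = 0.791 μm/a
  r_corr = 0.7632 + 0.791 = 1.554 μm/a
  mass loss = 1.554 μm/a × 7.14 g/cm³ = 11.1 g·m⁻²·a⁻¹
copper: temperature factor f = -0.080·(11.6) = -0.9280
  SO₂ term: 0.0053·19.9^0.26·exp(0.059·78-0.9280) = 0.4545
  Cl⁻ term: 0.01025·10.7^0.27·exp(0.036·78+0.049·21.6) = 0.9286
  r_corr = 0.4545 + 0.9286 = 1.383 μm/a
  mass loss = 1.383 μm/a × 8.96 g/cm³ = 12.39 g·m⁻²·a⁻¹
Ordering by g·m⁻²·a⁻¹: copper (12.4) > zinc (11.1)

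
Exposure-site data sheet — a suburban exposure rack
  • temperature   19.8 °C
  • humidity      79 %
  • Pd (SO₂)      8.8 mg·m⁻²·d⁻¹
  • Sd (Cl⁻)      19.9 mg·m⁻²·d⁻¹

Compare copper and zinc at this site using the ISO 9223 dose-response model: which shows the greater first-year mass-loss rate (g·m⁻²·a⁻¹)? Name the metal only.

copper: f(T) = -0.080·(T−10) [T>10 °C] = -0.7840
  sulphur-dioxide contribution → 0.4504 μm/a
  chloride contribution → 1.042 μm/a
  ⇒ r_corr(copper) = 1.492 μm/a
  mass loss = 1.492 μm/a × 8.96 g/cm³ = 13.37 g·m⁻²·a⁻¹
zinc: T>10 °C ⇒ hinge -0.071·(19.8−10) = -0.6958
  sulphur-dioxide contribution → 0.6342 μm/a
  chloride contribution → 0.9745 μm/a
  ⇒ r_corr(zinc) = 1.609 μm/a
  mass loss = 1.609 μm/a × 7.14 g/cm³ = 11.49 g·m⁻²·a⁻¹
Ordering by g·m⁻²·a⁻¹: copper (13.4) > zinc (11.5)

copper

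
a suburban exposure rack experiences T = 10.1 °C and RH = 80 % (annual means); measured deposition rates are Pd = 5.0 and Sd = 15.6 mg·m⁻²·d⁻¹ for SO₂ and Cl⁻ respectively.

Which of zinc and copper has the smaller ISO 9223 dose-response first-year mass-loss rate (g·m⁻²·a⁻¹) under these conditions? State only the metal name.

zinc

zinc: f(T) = -0.071·(T−10) [T>10 °C] = -0.0071
  SO₂ term: 0.0129·5.0^0.44·exp(0.046·80-0.0071) = 1.031
  Sd branch = 0.0175·Sd^0.57·e^(0.008·RH+0.085·T) = 0.3749 μm/a
  sum: 1.031 + 0.3749 → r_corr = 1.406 μm/a
  mass loss = 1.406 μm/a × 7.14 g/cm³ = 10.04 g·m⁻²·a⁻¹
copper: temperature factor f = -0.080·(0.1) = -0.0080
  SO₂ term: 0.0053·5.0^0.26·exp(0.059·80-0.0080) = 0.8962
  Sd branch = 0.01025·Sd^0.27·e^(0.036·RH+0.049·T) = 0.6289 μm/a
  sum: 0.8962 + 0.6289 → r_corr = 1.525 μm/a
  mass loss = 1.525 μm/a × 8.96 g/cm³ = 13.66 g·m⁻²·a⁻¹
Ordering by g·m⁻²·a⁻¹: copper (13.7) > zinc (10)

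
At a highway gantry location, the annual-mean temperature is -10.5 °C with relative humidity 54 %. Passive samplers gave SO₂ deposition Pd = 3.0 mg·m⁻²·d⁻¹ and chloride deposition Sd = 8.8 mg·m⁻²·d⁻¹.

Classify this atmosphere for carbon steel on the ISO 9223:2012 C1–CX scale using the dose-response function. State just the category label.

C2

carbon steel: T≤10 °C ⇒ hinge +0.150·(-10.5−10) = -3.0750
  sulphur-dioxide contribution → 0.4262 μm/a
  chloride contribution → 1.534 μm/a
  total first-year rate 1.96 μm/a
1.96 μm/a falls in (1.3, 25] for carbon steel → category C2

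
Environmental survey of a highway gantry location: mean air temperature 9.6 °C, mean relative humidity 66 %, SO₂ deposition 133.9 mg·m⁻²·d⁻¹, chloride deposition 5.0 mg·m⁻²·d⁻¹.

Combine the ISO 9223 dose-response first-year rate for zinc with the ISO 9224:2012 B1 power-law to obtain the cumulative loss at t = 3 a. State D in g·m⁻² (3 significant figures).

D(3) = 42.7 g·m⁻²

zinc: temperature factor f = +0.038·(-0.4) = -0.0152
  Pd branch = 0.0129·Pd^0.44·e^(0.046·RH+f) = 2.282 μm/a
  Cl⁻ term: 0.0175·5.0^0.57·exp(0.008·66+0.085·9.6) = 0.1679
  r_corr = 2.282 + 0.1679 = 2.45 μm/a
Power-law: D(3) = r_corr · 3^0.813
  D(3) = 2.45 × 3^0.813 = 2.45 × 2.443 = 5.985 μm
  Mass loss = 5.985 μm × 7.14 g/cm³ = 42.73 g·m⁻²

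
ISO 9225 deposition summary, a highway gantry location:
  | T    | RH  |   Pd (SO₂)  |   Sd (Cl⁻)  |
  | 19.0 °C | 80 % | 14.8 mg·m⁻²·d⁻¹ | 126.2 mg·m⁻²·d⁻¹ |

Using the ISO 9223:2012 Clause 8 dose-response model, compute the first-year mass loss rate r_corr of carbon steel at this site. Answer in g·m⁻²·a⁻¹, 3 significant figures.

r_corr = 654 g·m⁻²·a⁻¹

carbon steel: f(T) = -0.054·(T−10) [T>10 °C] = -0.4860
  Pd branch = 1.77·Pd^0.52·e^(0.02·RH+f) = 21.89 μm/a
  Sd branch = 0.102·Sd^0.62·e^(0.033·RH+0.04·T) = 61.36 μm/a
  sum: 21.89 + 61.36 → r_corr = 83.25 μm/a
Convert to mass loss: 83.25 μm/a × 7.85 g/cm³ = 653.5 g·m⁻²·a⁻¹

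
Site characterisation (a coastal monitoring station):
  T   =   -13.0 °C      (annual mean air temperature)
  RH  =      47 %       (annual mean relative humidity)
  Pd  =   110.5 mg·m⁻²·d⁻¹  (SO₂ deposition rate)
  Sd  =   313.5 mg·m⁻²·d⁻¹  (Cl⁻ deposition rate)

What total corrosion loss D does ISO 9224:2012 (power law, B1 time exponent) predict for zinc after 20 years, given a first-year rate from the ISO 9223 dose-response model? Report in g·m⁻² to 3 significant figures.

D(20) = 48.5 g·m⁻²

zinc: temperature factor f = +0.038·(-23.0) = -0.8740
  Pd branch = 0.0129·Pd^0.44·e^(0.046·RH+f) = 0.3707 μm/a
  Sd branch = 0.0175·Sd^0.57·e^(0.008·RH+0.085·T) = 0.2235 μm/a
  r_corr = 0.3707 + 0.2235 = 0.5942 μm/a
ISO 9224: D(t) = r_corr · t^b with b = 0.813 (zinc, B1)
  D(20) = 0.5942 × 20^0.813 = 0.5942 × 11.42 = 6.787 μm
  Mass loss = 6.787 μm × 7.14 g/cm³ = 48.46 g·m⁻²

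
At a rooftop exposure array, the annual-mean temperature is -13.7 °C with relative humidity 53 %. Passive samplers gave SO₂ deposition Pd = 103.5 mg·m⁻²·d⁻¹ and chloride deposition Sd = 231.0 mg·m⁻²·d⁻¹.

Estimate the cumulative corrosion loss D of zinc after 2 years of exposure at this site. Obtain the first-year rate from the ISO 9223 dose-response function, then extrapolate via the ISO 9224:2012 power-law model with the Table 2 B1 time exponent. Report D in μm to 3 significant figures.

D(2) = 1.14 μm

zinc: temperature factor f = +0.038·(-23.7) = -0.9006
  Pd branch = 0.0129·Pd^0.44·e^(0.046·RH+f) = 0.4622 μm/a
  Sd branch = 0.0175·Sd^0.57·e^(0.008·RH+0.085·T) = 0.1857 μm/a
  sum: 0.4622 + 0.1857 → r_corr = 0.6479 μm/a
ISO 9224: D(t) = r_corr · t^b with b = 0.813 (zinc, B1)
  D(2) = 0.6479 × 2^0.813 = 0.6479 × 1.757 = 1.138 μm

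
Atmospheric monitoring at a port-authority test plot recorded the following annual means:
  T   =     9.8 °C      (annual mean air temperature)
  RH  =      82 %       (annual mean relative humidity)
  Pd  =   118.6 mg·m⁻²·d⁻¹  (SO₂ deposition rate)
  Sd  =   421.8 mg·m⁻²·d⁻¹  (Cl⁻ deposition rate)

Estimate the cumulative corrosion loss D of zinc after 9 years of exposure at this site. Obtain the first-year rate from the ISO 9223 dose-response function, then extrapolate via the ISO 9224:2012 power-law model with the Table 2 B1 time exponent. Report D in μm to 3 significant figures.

zinc: T≤10 °C ⇒ hinge +0.038·(9.8−10) = -0.0076
  sulphur-dioxide contribution → 4.55 μm/a
  chloride contribution → 2.432 μm/a
  total first-year rate 6.983 μm/a
Power-law: D(9) = r_corr · 9^0.813
  D(9) = 6.983 × 9^0.813 = 6.983 × 5.968 = 41.67 μm

D(9) = 41.7 μm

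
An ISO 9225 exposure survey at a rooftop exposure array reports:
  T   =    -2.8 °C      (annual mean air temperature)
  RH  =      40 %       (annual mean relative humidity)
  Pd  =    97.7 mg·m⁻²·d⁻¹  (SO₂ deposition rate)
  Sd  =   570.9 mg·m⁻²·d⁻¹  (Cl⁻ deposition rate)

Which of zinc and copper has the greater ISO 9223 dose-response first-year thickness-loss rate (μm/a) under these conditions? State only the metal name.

zinc: T≤10 °C ⇒ hinge +0.038·(-2.8−10) = -0.4864
  Pd branch = 0.0129·Pd^0.44·e^(0.046·RH+f) = 0.375 μm/a
  Sd branch = 0.0175·Sd^0.57·e^(0.008·RH+0.085·T) = 0.7078 μm/a
  sum: 0.375 + 0.7078 → r_corr = 1.083 μm/a
copper: temperature factor f = +0.126·(-12.8) = -1.6128
  Pd branch = 0.0053·Pd^0.26·e^(0.059·RH+f) = 0.03683 μm/a
  Sd branch = 0.01025·Sd^0.27·e^(0.036·RH+0.049·T) = 0.2093 μm/a
  r_corr = 0.03683 + 0.2093 = 0.2461 μm/a
Ordering by μm/a: zinc (1.08) > copper (0.246)

zinc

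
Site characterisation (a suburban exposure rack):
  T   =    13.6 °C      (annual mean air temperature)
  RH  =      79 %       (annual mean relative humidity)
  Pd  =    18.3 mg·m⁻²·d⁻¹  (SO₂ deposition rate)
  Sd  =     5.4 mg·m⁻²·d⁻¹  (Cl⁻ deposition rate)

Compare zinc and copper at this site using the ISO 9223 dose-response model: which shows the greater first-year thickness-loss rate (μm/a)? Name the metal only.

zinc

zinc: f(T) = -0.071·(T−10) [T>10 °C] = -0.2556
  sulphur-dioxide contribution → 1.359 μm/a
  chloride contribution → 0.2735 μm/a
  ⇒ r_corr(zinc) = 1.633 μm/a
copper: T>10 °C ⇒ hinge -0.080·(13.6−10) = -0.2880
  sulphur-dioxide contribution → 0.8947 μm/a
  chloride contribution → 0.5408 μm/a
  ⇒ r_corr(copper) = 1.435 μm/a
Ordering by μm/a: zinc (1.63) > copper (1.44)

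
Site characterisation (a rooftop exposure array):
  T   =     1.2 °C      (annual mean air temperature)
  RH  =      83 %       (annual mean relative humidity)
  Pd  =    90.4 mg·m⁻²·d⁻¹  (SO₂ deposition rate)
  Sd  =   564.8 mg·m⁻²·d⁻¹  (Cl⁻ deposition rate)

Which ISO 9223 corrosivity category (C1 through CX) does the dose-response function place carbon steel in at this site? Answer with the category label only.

carbon steel: temperature factor f = +0.150·(-8.8) = -1.3200
  sulphur-dioxide contribution → 25.87 μm/a
  chloride contribution → 84.17 μm/a
  ⇒ r_corr(carbon steel) = 110 μm/a
Category bounds: 80…200 μm/a bracket r_corr ⇒ C5

C5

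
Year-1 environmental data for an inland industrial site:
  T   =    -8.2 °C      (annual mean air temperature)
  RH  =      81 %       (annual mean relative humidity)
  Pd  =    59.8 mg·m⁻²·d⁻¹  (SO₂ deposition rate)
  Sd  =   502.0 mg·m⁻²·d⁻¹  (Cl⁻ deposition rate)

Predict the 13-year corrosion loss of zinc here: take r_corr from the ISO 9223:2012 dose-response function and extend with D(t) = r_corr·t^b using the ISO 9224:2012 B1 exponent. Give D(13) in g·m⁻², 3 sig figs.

D(13) = 126 g·m⁻²

zinc: f(T) = +0.038·(T−10) [T≤10 °C] = -0.6916
  SO₂ term: 0.0129·59.8^0.44·exp(0.046·81-0.6916) = 1.622
  Sd branch = 0.0175·Sd^0.57·e^(0.008·RH+0.085·T) = 0.577 μm/a
  sum: 1.622 + 0.577 → r_corr = 2.199 μm/a
Long-term exponent b (ISO 9224 Table 2, B1) = 0.813
  D(13) = 2.199 × 13^0.813 = 2.199 × 8.047 = 17.7 μm
  Mass loss = 17.7 μm × 7.14 g/cm³ = 126.4 g·m⁻²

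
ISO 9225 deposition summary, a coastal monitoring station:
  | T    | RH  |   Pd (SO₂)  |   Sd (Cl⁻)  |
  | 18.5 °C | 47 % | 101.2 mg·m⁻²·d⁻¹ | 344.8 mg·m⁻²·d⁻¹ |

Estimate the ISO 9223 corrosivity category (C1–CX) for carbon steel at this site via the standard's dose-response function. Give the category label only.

carbon steel: temperature factor f = -0.054·(8.5) = -0.4590
  SO₂ term: 1.77·101.2^0.52·exp(0.02·47-0.4590) = 31.59
  Cl⁻ term: 0.102·344.8^0.62·exp(0.033·47+0.04·18.5) = 37.75
  r_corr = 31.59 + 37.75 = 69.34 μm/a
ISO 9223 Table 2 (carbon steel): 50 < 69.3 ≤ 80 μm/a ⇒ C4

C4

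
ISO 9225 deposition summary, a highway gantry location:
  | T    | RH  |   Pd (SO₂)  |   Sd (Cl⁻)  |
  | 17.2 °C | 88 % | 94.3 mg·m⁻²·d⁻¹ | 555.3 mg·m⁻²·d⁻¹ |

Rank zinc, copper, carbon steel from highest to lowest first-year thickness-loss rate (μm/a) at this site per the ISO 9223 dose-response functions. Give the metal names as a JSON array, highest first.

["carbon steel", "zinc", "copper"]

zinc: T>10 °C ⇒ hinge -0.071·(17.2−10) = -0.5112
  SO₂ term: 0.0129·94.3^0.44·exp(0.046·88-0.5112) = 3.276
  Cl⁻ term: 0.0175·555.3^0.57·exp(0.008·88+0.085·17.2) = 5.599
  r_corr = 3.276 + 5.599 = 8.875 μm/a
copper: f(T) = -0.080·(T−10) [T>10 °C] = -0.5760
  Pd branch = 0.0053·Pd^0.26·e^(0.059·RH+f) = 1.747 μm/a
  Cl⁻ term: 0.01025·555.3^0.27·exp(0.036·88+0.049·17.2) = 3.116
  sum: 1.747 + 3.116 → r_corr = 4.863 μm/a
carbon steel: f(T) = -0.054·(T−10) [T>10 °C] = -0.3888
  SO₂ term: 1.77·94.3^0.52·exp(0.02·88-0.3888) = 74.17
  Cl⁻ term: 0.102·555.3^0.62·exp(0.033·88+0.04·17.2) = 186.3
  sum: 74.17 + 186.3 → r_corr = 260.5 μm/a
Ordering by μm/a: carbon steel (260) > zinc (8.88) > copper (4.86)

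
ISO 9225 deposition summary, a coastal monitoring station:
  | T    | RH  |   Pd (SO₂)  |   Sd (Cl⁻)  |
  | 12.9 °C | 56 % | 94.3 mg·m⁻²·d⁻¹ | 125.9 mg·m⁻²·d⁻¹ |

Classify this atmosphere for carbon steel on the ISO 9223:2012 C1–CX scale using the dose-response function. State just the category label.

C4

carbon steel: T>10 °C ⇒ hinge -0.054·(12.9−10) = -0.1566
  SO₂ term: 1.77·94.3^0.52·exp(0.02·56-0.1566) = 49.33
  Cl⁻ term: 0.102·125.9^0.62·exp(0.033·56+0.04·12.9) = 21.74
  sum: 49.33 + 21.74 → r_corr = 71.07 μm/a
71.1 μm/a falls in (50, 80] for carbon steel → category C4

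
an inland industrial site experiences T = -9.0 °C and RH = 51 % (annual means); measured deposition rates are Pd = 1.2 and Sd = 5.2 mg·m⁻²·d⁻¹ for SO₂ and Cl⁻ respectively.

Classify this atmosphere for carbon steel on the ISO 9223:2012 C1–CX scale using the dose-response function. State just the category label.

carbon steel: temperature factor f = +0.150·(-19.0) = -2.8500
  Pd branch = 1.77·Pd^0.52·e^(0.02·RH+f) = 0.3122 μm/a
  Cl⁻ term: 0.102·5.2^0.62·exp(0.033·51+0.04·-9.0) = 1.064
  sum: 0.3122 + 1.064 → r_corr = 1.377 μm/a
ISO 9223 Table 2 (carbon steel): 1.3 < 1.38 ≤ 25 μm/a ⇒ C2

C2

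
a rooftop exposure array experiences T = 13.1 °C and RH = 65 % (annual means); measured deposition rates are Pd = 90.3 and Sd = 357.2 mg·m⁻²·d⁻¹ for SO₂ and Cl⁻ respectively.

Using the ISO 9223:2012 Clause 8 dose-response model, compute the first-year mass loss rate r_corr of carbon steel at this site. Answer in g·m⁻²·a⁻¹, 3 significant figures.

carbon steel: temperature factor f = -0.054·(3.1) = -0.1674
  SO₂ term: 1.77·90.3^0.52·exp(0.02·65-0.1674) = 57.12
  Cl⁻ term: 0.102·357.2^0.62·exp(0.033·65+0.04·13.1) = 56.3
  r_corr = 57.12 + 56.3 = 113.4 μm/a
Convert to mass loss: 113.4 μm/a × 7.85 g/cm³ = 890.4 g·m⁻²·a⁻¹

r_corr = 890 g·m⁻²·a⁻¹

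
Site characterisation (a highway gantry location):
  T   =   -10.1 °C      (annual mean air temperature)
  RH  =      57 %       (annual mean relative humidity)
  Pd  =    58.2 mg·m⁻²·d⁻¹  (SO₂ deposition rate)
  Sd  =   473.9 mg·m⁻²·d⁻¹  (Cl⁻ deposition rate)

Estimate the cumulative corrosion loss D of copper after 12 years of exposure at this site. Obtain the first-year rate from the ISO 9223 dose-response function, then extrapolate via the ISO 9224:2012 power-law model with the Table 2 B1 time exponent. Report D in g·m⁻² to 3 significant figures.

D(12) = 13.7 g·m⁻²

copper: T≤10 °C ⇒ hinge +0.126·(-10.1−10) = -2.5326
  sulphur-dioxide contribution → 0.03498 μm/a
  chloride contribution → 0.2567 μm/a
  total first-year rate 0.2917 μm/a
Power-law: D(12) = r_corr · 12^0.667
  D(12) = 0.2917 × 12^0.667 = 0.2917 × 5.246 = 1.53 μm
  Mass loss = 1.53 μm × 8.96 g/cm³ = 13.71 g·m⁻²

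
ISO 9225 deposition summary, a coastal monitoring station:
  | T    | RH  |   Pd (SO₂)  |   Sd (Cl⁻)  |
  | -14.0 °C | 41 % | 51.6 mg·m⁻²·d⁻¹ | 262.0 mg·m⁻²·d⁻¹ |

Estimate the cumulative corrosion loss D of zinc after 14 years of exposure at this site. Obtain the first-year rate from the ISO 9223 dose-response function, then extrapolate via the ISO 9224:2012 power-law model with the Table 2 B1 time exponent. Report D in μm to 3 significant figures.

D(14) = 3.17 μm

zinc: T≤10 °C ⇒ hinge +0.038·(-14.0−10) = -0.9120
  SO₂ term: 0.0129·51.6^0.44·exp(0.046·41-0.9120) = 0.1937
  Sd branch = 0.0175·Sd^0.57·e^(0.008·RH+0.085·T) = 0.1766 μm/a
  r_corr = 0.1937 + 0.1766 = 0.3704 μm/a
Power-law: D(14) = r_corr · 14^0.813
  D(14) = 0.3704 × 14^0.813 = 0.3704 × 8.547 = 3.165 μm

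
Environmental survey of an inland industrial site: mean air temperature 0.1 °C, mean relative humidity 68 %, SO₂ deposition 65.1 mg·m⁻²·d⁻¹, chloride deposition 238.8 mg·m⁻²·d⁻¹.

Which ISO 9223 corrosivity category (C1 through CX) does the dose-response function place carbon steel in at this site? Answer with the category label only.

carbon steel: f(T) = +0.150·(T−10) [T≤10 °C] = -1.4850
  sulphur-dioxide contribution → 13.7 μm/a
  chloride contribution → 28.79 μm/a
  total first-year rate 42.49 μm/a
ISO 9223 Table 2 (carbon steel): 25 < 42.5 ≤ 50 μm/a ⇒ C3

C3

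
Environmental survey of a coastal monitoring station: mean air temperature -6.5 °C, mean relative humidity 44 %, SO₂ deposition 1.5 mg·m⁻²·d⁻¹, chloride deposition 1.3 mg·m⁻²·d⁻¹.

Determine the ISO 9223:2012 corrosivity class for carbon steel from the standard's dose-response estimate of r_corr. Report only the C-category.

carbon steel: temperature factor f = +0.150·(-16.5) = -2.4750
  Pd branch = 1.77·Pd^0.52·e^(0.02·RH+f) = 0.4434 μm/a
  Cl⁻ term: 0.102·1.3^0.62·exp(0.033·44+0.04·-6.5) = 0.3953
  r_corr = 0.4434 + 0.3953 = 0.8387 μm/a
0.839 μm/a falls in (0, 1.3] for carbon steel → category C1

C1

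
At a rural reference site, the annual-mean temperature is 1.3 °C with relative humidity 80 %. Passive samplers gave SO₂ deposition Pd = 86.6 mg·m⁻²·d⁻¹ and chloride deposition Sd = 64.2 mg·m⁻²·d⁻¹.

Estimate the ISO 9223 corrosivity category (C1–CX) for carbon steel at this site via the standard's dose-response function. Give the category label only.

C3

carbon steel: f(T) = +0.150·(T−10) [T≤10 °C] = -1.3050
  SO₂ term: 1.77·86.6^0.52·exp(0.02·80-1.3050) = 24.19
  Cl⁻ term: 0.102·64.2^0.62·exp(0.033·80+0.04·1.3) = 19.88
  r_corr = 24.19 + 19.88 = 44.07 μm/a
Category bounds: 25…50 μm/a bracket r_corr ⇒ C3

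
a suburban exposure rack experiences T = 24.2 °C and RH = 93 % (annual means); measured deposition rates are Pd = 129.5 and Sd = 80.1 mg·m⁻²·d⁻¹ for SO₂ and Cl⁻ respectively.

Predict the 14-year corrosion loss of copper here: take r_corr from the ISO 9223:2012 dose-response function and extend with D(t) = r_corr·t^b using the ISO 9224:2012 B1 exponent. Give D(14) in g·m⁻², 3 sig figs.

D(14) = 238 g·m⁻²

copper: T>10 °C ⇒ hinge -0.080·(24.2−10) = -1.1360
  Pd branch = 0.0053·Pd^0.26·e^(0.059·RH+f) = 1.456 μm/a
  Cl⁻ term: 0.01025·80.1^0.27·exp(0.036·93+0.049·24.2) = 3.117
  r_corr = 1.456 + 3.117 = 4.573 μm/a
Power-law: D(14) = r_corr · 14^0.667
  D(14) = 4.573 × 14^0.667 = 4.573 × 5.814 = 26.58 μm
  Mass loss = 26.58 μm × 8.96 g/cm³ = 238.2 g·m⁻²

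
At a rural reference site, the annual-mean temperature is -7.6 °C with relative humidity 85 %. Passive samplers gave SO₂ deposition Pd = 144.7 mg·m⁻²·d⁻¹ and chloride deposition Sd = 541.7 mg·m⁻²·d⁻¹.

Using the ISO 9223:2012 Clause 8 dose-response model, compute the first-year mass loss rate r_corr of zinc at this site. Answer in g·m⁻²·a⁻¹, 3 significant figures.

zinc: T≤10 °C ⇒ hinge +0.038·(-7.6−10) = -0.6688
  SO₂ term: 0.0129·144.7^0.44·exp(0.046·85-0.6688) = 2.943
  Cl⁻ term: 0.0175·541.7^0.57·exp(0.008·85+0.085·-7.6) = 0.6547
  sum: 2.943 + 0.6547 → r_corr = 3.598 μm/a
Convert to mass loss: 3.598 μm/a × 7.14 g/cm³ = 25.69 g·m⁻²·a⁻¹

r_corr = 25.7 g·m⁻²·a⁻¹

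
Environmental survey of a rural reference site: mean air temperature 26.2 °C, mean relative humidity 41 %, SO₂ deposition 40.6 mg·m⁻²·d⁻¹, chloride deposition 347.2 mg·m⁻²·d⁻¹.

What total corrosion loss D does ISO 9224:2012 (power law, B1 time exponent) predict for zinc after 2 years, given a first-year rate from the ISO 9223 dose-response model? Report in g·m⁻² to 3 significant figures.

D(2) = 81.0 g·m⁻²

zinc: T>10 °C ⇒ hinge -0.071·(26.2−10) = -1.1502
  Pd branch = 0.0129·Pd^0.44·e^(0.046·RH+f) = 0.1374 μm/a
  Sd branch = 0.0175·Sd^0.57·e^(0.008·RH+0.085·T) = 6.321 μm/a
  r_corr = 0.1374 + 6.321 = 6.458 μm/a
Long-term exponent b (ISO 9224 Table 2, B1) = 0.813
  D(2) = 6.458 × 2^0.813 = 6.458 × 1.757 = 11.35 μm
  Mass loss = 11.35 μm × 7.14 g/cm³ = 81.01 g·m⁻²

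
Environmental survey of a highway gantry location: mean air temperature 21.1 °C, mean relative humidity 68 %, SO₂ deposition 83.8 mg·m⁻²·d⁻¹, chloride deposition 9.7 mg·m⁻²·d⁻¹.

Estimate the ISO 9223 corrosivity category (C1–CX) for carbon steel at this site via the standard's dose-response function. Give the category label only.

C3

carbon steel: T>10 °C ⇒ hinge -0.054·(21.1−10) = -0.5994
  Pd branch = 1.77·Pd^0.52·e^(0.02·RH+f) = 37.88 μm/a
  Sd branch = 0.102·Sd^0.62·e^(0.033·RH+0.04·T) = 9.152 μm/a
  sum: 37.88 + 9.152 → r_corr = 47.03 μm/a
Category bounds: 25…50 μm/a bracket r_corr ⇒ C3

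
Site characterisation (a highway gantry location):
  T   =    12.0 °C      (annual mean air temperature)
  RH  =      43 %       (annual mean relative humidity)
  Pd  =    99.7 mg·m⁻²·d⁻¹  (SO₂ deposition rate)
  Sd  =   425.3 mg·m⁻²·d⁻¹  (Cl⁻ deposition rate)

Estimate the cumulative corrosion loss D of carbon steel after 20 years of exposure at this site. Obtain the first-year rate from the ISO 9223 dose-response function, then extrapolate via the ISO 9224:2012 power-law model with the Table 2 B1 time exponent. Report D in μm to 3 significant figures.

D(20) = 336 μm

carbon steel: T>10 °C ⇒ hinge -0.054·(12.0−10) = -0.1080
  SO₂ term: 1.77·99.7^0.52·exp(0.02·43-0.1080) = 41.1
  Cl⁻ term: 0.102·425.3^0.62·exp(0.033·43+0.04·12.0) = 29.05
  sum: 41.1 + 29.05 → r_corr = 70.15 μm/a
Power-law: D(20) = r_corr · 20^0.523
  D(20) = 70.15 × 20^0.523 = 70.15 × 4.791 = 336.1 μm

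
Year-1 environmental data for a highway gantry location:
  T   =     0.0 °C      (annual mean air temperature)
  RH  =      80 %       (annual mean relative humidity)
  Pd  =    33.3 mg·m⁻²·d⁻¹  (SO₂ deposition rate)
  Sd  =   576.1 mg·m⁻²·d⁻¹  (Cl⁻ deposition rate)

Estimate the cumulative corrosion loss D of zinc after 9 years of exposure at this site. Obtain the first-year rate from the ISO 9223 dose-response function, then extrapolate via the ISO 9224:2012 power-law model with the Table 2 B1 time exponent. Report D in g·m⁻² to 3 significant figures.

D(9) = 123 g·m⁻²

zinc: f(T) = +0.038·(T−10) [T≤10 °C] = -0.3800
  SO₂ term: 0.0129·33.3^0.44·exp(0.046·80-0.3800) = 1.635
  Cl⁻ term: 0.0175·576.1^0.57·exp(0.008·80+0.085·0.0) = 1.243
  sum: 1.635 + 1.243 → r_corr = 2.878 μm/a
Power-law: D(9) = r_corr · 9^0.813
  D(9) = 2.878 × 9^0.813 = 2.878 × 5.968 = 17.18 μm
  Mass loss = 17.18 μm × 7.14 g/cm³ = 122.6 g·m⁻²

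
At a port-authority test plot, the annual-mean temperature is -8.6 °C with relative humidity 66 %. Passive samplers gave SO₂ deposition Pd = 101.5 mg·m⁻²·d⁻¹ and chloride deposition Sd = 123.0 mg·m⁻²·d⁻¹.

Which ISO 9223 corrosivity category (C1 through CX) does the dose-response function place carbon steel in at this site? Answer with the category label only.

carbon steel: T≤10 °C ⇒ hinge +0.150·(-8.6−10) = -2.7900
  sulphur-dioxide contribution → 4.497 μm/a
  chloride contribution → 12.61 μm/a
  total first-year rate 17.11 μm/a
Category bounds: 1.3…25 μm/a bracket r_corr ⇒ C2

C2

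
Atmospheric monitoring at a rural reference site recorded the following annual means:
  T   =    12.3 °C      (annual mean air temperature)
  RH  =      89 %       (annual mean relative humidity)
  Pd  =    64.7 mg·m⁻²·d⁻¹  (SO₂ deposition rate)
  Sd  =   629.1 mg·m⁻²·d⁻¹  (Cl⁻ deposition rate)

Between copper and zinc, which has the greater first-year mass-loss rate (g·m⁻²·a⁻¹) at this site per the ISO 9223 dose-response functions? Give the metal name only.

copper: f(T) = -0.080·(T−10) [T>10 °C] = -0.1840
  sulphur-dioxide contribution → 2.487 μm/a
  chloride contribution → 2.628 μm/a
  total first-year rate 5.115 μm/a
  mass loss = 5.115 μm/a × 8.96 g/cm³ = 45.83 g·m⁻²·a⁻¹
zinc: T>10 °C ⇒ hinge -0.071·(12.3−10) = -0.1633
  sulphur-dioxide contribution → 4.116 μm/a
  chloride contribution → 3.996 μm/a
  total first-year rate 8.112 μm/a
  mass loss = 8.112 μm/a × 7.14 g/cm³ = 57.92 g·m⁻²·a⁻¹
Ordering by g·m⁻²·a⁻¹: zinc (57.9) > copper (45.8)

zinc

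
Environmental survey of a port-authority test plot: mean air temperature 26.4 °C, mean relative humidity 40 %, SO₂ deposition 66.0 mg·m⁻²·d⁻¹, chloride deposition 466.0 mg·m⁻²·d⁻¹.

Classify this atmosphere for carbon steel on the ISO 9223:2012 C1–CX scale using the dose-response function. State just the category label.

C4

carbon steel: f(T) = -0.054·(T−10) [T>10 °C] = -0.8856
  SO₂ term: 1.77·66.0^0.52·exp(0.02·40-0.8856) = 14.35
  Sd branch = 0.102·Sd^0.62·e^(0.033·RH+0.04·T) = 49.53 μm/a
  sum: 14.35 + 49.53 → r_corr = 63.89 μm/a
Category bounds: 50…80 μm/a bracket r_corr ⇒ C4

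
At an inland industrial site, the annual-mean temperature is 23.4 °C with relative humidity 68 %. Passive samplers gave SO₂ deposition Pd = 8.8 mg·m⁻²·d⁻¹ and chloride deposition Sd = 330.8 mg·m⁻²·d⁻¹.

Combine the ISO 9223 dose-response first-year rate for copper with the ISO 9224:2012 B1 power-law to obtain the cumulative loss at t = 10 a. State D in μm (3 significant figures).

copper: T>10 °C ⇒ hinge -0.080·(23.4−10) = -1.0720
  SO₂ term: 0.0053·8.8^0.26·exp(0.059·68-1.0720) = 0.1765
  Sd branch = 0.01025·Sd^0.27·e^(0.036·RH+0.049·T) = 1.787 μm/a
  sum: 0.1765 + 1.787 → r_corr = 1.963 μm/a
Power-law: D(10) = r_corr · 10^0.667
  D(10) = 1.963 × 10^0.667 = 1.963 × 4.645 = 9.121 μm

D(10) = 9.12 μm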